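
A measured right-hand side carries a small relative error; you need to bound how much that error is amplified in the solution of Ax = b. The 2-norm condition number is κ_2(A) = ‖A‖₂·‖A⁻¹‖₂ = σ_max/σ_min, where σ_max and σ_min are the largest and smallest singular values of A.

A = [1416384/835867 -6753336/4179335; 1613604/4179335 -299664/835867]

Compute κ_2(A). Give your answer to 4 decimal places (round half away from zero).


351.5000

AᵀA = [31384478736/10390744225 -1195580736/415629769; -1195580736/415629769 28466692416/10390744225]; tr = 71166672/12355225, det = 82944/308880625
char-poly roots: 144/25 and 576/12355225
σ_max=√(144/25)=(12/5), σ_min=√(576/12355225)=(24/3515) → κ = 351.5000


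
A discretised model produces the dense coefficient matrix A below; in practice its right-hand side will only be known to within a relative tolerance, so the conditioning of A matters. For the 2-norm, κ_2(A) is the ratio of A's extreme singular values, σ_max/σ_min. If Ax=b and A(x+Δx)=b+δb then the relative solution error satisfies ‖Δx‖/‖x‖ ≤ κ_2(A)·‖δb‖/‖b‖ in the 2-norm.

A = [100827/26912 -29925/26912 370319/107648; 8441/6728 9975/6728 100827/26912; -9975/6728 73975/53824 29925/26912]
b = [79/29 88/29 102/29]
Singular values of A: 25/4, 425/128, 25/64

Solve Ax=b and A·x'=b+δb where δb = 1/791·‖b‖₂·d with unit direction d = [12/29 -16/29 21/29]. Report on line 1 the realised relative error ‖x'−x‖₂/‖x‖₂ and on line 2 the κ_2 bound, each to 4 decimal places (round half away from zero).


0.0033
0.0202

largest singular value 25/4, smallest 25/64
κ_2(A) = (25/4) / (25/64) = 16.0000
worst-case relative error ≤ 16.0000 × 1/791 = 0.0202
solve Ax = b  →  x = [-2.9643 -3.0845 3.0232]
‖b‖ = 5.3852, ‖x‖ = 5.2384
Δx = A⁻¹·δb where δb = 1/791·5.3852·d; ‖Δx‖ = 0.0174
relative error = 0.0033
realised/bound (from unrounded values) ≈ 0.1645


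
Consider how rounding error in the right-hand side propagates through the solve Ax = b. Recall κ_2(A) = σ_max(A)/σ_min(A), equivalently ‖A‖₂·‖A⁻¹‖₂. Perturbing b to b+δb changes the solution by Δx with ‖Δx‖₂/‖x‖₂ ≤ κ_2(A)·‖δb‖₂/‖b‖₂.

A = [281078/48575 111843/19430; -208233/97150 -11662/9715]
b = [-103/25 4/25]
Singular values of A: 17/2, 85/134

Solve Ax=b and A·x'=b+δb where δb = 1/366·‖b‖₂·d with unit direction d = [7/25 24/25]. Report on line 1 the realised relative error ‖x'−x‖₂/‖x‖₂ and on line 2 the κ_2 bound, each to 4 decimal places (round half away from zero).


0.0108
0.0366

from the listed singular values, σ₁ = 17/2, σ_n = 85/134
κ_2(A) = (17/2) / (85/134) = 13.4000
bound on ‖Δx‖/‖x‖: κ·ε = 13.4000·1/366 = 0.0366
solve Ax = b  →  x = [0.7465 -1.4661]
‖b‖ = 4.1231, ‖x‖ = 1.6452
Δx = A⁻¹·δb where δb = 1/366·4.1231·d; ‖Δx‖ = 0.0178
relative error = 0.0108
so the bound overstates the realised error by a factor of ≈ 3.3917 (computed from the unrounded values)


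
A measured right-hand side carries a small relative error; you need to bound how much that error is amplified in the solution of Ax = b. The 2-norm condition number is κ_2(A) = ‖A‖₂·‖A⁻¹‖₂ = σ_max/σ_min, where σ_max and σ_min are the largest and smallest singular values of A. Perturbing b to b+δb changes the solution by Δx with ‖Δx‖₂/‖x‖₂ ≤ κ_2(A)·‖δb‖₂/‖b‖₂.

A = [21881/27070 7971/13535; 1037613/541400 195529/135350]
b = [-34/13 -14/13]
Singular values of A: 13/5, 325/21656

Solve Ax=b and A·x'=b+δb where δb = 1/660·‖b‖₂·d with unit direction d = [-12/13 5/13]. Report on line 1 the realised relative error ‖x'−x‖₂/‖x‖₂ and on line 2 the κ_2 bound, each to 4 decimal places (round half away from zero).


σ_max = 13/5, σ_min = 325/21656
κ_2(A) = (13/5) / (325/21656) = 173.2480
bound on ‖Δx‖/‖x‖: κ·ε = 173.2480·1/660 = 0.2625
solve Ax = b  →  x = [-80.5760 106.1526]
‖b‖₂ = 2.8284 and ‖x‖₂ = 133.2699
Δx = A⁻¹·δb where δb = 1/660·2.8284·d; ‖Δx‖ = 0.2856
relative error = 0.0021
tightness: 0.0021 against a bound of 0.2625 (unrounded ratio ≈ 0.0082)

0.0021
0.2625


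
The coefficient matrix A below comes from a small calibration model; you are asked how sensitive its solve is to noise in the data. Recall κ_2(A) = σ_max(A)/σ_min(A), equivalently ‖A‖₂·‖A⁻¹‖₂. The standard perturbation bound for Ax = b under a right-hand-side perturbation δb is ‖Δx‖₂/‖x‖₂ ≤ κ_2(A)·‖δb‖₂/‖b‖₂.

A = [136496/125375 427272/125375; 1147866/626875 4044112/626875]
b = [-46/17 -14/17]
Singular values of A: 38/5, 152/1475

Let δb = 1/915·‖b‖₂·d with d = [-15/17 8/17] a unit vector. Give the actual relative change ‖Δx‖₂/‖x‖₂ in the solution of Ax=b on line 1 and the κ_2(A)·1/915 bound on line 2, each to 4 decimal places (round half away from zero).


0.0015
0.0806

σ_max = 38/5, σ_min = 152/1475
κ_2(A) = (38/5) / (152/1475) = 73.7500
κ_2(A)·‖δb‖/‖b‖ = 0.0806
solve Ax = b  →  x = [-18.7053 5.1816]
‖b‖₂ = 2.8284 and ‖x‖₂ = 19.4097
Δx = A⁻¹·δb where δb = 1/915·2.8284·d; ‖Δx‖ = 0.0300
realised ‖Δx‖/‖x‖ = 0.0015
so the bound overstates the realised error by a factor of ≈ 52.1539 (computed from the unrounded values)


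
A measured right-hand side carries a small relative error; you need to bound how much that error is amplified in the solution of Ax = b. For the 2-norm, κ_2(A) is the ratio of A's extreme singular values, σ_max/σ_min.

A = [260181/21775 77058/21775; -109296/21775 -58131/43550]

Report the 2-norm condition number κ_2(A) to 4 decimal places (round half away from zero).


100.5000

AᵀA = [471241233/2805625 137430594/2805625; 137430594/2805625 160538193/11222500]; tr = 3272805/17956, det = 59049/17956
λ_max, λ_min = (3272805/17956 ± √10707011432649/322417936)/2 = 729/4, 81/4489
κ = σ_max/σ_min = (27/2)/(9/67) = 100.5000


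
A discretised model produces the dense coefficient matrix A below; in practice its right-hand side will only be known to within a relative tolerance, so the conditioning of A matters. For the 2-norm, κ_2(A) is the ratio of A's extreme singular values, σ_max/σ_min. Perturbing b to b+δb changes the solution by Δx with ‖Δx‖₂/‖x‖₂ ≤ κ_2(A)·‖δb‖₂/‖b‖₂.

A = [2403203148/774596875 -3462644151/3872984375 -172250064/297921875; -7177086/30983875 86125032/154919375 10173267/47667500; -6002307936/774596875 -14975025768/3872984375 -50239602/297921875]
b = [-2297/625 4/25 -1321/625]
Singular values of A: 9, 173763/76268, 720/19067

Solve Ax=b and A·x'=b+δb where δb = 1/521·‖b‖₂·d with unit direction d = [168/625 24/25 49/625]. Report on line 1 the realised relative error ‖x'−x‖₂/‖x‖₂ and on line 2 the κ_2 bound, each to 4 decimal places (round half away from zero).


from the listed singular values, σ₁ = 9, σ_n = 720/19067
κ = σ_max/σ_min = 9/(720/19067) = 238.3375
worst-case relative error ≤ 238.3375 × 1/521 = 0.4575
solve Ax = b  →  x = [-3.3976 8.4431 -24.9311]
2-norm of b is 4.2426; of x, 26.5403
re-solving with b+δb shifts x by Δx of norm 0.2156
dividing the unrounded norms, ‖Δx‖/‖x‖ = 0.0081
realised/bound (from unrounded values) ≈ 0.0178

0.0081
0.4575


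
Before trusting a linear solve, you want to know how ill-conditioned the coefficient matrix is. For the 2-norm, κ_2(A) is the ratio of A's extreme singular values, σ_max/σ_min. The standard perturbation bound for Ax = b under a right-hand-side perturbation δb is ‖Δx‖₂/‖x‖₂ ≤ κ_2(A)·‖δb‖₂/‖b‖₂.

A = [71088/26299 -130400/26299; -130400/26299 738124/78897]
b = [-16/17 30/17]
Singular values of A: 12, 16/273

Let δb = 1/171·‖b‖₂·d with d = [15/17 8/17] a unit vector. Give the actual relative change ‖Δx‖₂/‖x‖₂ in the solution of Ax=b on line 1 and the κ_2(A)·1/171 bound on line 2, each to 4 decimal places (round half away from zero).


1.1974
1.1974

σ_max = 12, σ_min = 16/273
condition number: 12 ÷ (16/273) = 204.7500
bound on ‖Δx‖/‖x‖: κ·ε = 204.7500·1/171 = 1.1974
solve Ax = b  →  x = [-0.0784 0.1471]
‖b‖₂ = 2.0000 and ‖x‖₂ = 0.1667
with δb = [0.0103 0.0055], A·Δx = δb → ‖Δx‖ = 0.1996
realised ‖Δx‖/‖x‖ = 1.1974
realised/bound = 1 exactly: the bound is attained for this b and d


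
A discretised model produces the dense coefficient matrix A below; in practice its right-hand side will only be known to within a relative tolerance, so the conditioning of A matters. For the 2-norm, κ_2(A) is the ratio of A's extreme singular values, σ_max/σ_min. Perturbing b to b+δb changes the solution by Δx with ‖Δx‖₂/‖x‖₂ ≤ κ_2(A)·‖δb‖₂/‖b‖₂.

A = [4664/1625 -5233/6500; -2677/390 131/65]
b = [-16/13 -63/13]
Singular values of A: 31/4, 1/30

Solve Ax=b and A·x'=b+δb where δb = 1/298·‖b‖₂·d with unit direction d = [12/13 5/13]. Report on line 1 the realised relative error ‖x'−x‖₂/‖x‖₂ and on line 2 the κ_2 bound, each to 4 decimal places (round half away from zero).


σ_max = 31/4, σ_min = 1/30
condition number: (31/4) ÷ (1/30) = 232.5000
perturbation bound = 232.5000·1/298 = 0.7802
solve Ax = b  →  x = [-24.7045 -86.5445]
‖b‖ = 5.0000, ‖x‖ = 90.0015
re-solving with b+δb shifts x by Δx of norm 0.5034
relative error = 0.0056
so the bound overstates the realised error by a factor of ≈ 139.5023 (computed from the unrounded values)

0.0056
0.7802


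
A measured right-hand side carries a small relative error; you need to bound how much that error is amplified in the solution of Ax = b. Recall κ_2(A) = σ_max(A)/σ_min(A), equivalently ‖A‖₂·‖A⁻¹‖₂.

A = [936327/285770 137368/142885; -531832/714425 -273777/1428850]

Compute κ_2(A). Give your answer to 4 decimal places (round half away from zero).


form AᵀA = [13711533241/1214522500 999743472/303630625; 999743472/303630625 1167133009/1214522500] with trace 11902933/971618 and determinant 60025/7772944
eigenvalues of AᵀA: λ = (tr ± √(tr²−4·det))/2 = 49/4, 1225/1943236
κ_2(A) = √(λ_max/λ_min) = √((49/4) / (1225/1943236)) = 139.4000

139.4000


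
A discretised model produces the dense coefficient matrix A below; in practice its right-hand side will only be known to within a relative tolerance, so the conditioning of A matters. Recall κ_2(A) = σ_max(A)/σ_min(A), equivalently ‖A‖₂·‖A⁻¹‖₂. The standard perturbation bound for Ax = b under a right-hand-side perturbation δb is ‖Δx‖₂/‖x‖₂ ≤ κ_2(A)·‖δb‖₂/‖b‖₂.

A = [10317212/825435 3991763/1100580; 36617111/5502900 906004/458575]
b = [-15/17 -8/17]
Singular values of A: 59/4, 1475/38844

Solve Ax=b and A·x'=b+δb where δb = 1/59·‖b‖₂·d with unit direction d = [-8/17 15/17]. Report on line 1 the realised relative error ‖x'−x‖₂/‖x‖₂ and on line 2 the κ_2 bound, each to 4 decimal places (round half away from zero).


6.5837
6.5837

largest singular value 59/4, smallest 1475/38844
κ_2(A) = (59/4) / (1475/38844) = 388.4400
perturbation bound = 388.4400·1/59 = 6.5837
solve Ax = b  →  x = [-0.0651 -0.0190]
‖b‖₂ = 1.0000 and ‖x‖₂ = 0.0678
Δx = A⁻¹·δb where δb = 1/59·1.0000·d; ‖Δx‖ = 0.4464
realised ‖Δx‖/‖x‖ = 6.5837
tightness: 6.5837 against a bound of 6.5837; the bound is attained (ratio 1)


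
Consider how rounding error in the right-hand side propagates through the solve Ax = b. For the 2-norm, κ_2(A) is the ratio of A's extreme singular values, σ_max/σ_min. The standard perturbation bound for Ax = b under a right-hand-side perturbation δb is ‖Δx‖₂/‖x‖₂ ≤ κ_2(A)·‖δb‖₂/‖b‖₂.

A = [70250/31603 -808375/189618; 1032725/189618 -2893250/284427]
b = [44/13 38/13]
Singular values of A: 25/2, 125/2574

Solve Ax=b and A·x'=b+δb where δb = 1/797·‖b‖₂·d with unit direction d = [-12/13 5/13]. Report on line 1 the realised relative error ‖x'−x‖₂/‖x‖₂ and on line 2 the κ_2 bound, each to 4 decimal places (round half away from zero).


from the listed singular values, σ₁ = 25/2, σ_n = 125/2574
κ = σ_max/σ_min = (25/2)/(125/2574) = 257.4000
κ_2(A)·‖δb‖/‖b‖ = 0.3230
solve Ax = b  →  x = [-36.1882 -19.6631]
‖b‖₂ = 4.4721 and ‖x‖₂ = 41.1852
with δb = [-0.0052 0.0022], A·Δx = δb → ‖Δx‖ = 0.1155
dividing the unrounded norms, ‖Δx‖/‖x‖ = 0.0028
realised/bound (from unrounded values) ≈ 0.0087

0.0028
0.3230


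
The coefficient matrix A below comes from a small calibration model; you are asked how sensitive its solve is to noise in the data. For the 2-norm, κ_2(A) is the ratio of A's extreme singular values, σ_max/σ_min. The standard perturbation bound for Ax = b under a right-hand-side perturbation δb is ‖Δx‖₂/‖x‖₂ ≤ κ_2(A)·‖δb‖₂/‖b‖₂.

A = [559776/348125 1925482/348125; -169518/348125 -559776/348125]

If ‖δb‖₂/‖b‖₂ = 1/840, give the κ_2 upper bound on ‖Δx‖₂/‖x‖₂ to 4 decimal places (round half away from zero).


form AᵀA = [547336836/193905625 1876369152/193905625; 1876369152/193905625 6433328164/193905625] with trace 11169064/310249 and determinant 3600/310249
char-poly roots: 36 and 100/310249
κ = σ_max/σ_min = 6/(10/557) = 334.2000
worst-case relative error ≤ 334.2000 × 1/840 = 0.3979

0.3979


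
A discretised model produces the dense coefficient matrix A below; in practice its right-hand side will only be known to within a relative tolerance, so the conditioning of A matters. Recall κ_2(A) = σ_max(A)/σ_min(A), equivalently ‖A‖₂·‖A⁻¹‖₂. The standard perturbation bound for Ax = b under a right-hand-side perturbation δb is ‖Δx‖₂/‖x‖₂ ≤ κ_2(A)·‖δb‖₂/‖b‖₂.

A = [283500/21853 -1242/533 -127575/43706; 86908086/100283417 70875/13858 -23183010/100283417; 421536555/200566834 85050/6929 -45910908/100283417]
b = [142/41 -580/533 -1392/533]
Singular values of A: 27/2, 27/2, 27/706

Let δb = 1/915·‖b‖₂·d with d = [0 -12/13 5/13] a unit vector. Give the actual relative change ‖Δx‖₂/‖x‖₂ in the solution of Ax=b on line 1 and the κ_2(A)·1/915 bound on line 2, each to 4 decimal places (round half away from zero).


largest singular value 27/2, smallest 27/706
κ_2(A) = (27/2) / (27/706) = 353.0000
κ_2(A)·‖δb‖/‖b‖ = 0.3858
solve Ax = b  →  x = [0.2112 -0.2507 -0.0475]
2-norm of b is 4.4721; of x, 0.3313
with δb = [0.0000 -0.0045 0.0019], A·Δx = δb → ‖Δx‖ = 0.1278
relative error = 0.3858
so the bound is sharp here: realised error equals the bound

0.3858
0.3858


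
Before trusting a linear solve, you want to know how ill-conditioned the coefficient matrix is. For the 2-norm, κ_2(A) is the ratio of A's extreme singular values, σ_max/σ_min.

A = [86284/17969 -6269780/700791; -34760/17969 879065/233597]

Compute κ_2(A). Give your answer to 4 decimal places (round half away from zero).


form AᵀA = [8653186256/322884961 -48665430440/968654883; -48665430440/968654883 273757033825/2905964649] with trace 1216732561/10055241 and determinant 5856400/10055241
λ_max, λ_min = (1216732561/10055241 ± √1480202574944049121/101107871568081)/2 = 121, 48400/10055241
κ_2(A) = √(λ_max/λ_min) = √(121 / (48400/10055241)) = 158.5500

158.5500


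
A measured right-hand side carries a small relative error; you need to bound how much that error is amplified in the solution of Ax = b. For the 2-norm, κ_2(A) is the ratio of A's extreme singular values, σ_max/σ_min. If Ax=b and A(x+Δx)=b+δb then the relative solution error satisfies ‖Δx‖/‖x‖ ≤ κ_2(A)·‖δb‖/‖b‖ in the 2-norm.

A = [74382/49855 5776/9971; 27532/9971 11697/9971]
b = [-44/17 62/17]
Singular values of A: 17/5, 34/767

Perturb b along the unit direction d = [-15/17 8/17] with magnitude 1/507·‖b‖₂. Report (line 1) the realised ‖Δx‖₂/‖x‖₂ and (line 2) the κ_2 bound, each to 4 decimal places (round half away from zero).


0.0022
0.1513

largest singular value 17/5, smallest 34/767
κ_2(A) = (17/5) / (34/767) = 76.7000
bound on ‖Δx‖/‖x‖: κ·ε = 76.7000·1/507 = 0.1513
solve Ax = b  →  x = [-34.1629 83.5204]
2-norm of b is 4.4721; of x, 90.2372
δb = ε·‖b‖·d = [-0.0078 0.0042]; solving A·Δx = δb gives ‖Δx‖ = 0.1990
dividing the unrounded norms, ‖Δx‖/‖x‖ = 0.0022
tightness: 0.0022 against a bound of 0.1513 (unrounded ratio ≈ 0.0146)


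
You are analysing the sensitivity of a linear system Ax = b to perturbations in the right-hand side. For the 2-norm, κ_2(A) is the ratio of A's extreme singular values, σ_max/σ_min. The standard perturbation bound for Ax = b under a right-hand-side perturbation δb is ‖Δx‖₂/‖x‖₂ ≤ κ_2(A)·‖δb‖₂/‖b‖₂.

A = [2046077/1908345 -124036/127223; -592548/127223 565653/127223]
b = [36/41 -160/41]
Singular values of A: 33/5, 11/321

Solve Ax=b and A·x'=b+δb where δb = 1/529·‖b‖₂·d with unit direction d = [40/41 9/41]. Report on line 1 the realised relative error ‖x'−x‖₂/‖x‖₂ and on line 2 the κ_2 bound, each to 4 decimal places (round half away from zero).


0.3641
0.3641

largest singular value 33/5, smallest 11/321
condition number: (33/5) ÷ (11/321) = 192.6000
bound on ‖Δx‖/‖x‖: κ·ε = 192.6000·1/529 = 0.3641
solve Ax = b  →  x = [0.4389 -0.4180]
‖b‖ = 4.0000, ‖x‖ = 0.6061
δb = ε·‖b‖·d = [0.0074 0.0017]; solving A·Δx = δb gives ‖Δx‖ = 0.2207
realised ‖Δx‖/‖x‖ = 0.3641
tightness: 0.3641 against a bound of 0.3641; the bound is attained (ratio 1)


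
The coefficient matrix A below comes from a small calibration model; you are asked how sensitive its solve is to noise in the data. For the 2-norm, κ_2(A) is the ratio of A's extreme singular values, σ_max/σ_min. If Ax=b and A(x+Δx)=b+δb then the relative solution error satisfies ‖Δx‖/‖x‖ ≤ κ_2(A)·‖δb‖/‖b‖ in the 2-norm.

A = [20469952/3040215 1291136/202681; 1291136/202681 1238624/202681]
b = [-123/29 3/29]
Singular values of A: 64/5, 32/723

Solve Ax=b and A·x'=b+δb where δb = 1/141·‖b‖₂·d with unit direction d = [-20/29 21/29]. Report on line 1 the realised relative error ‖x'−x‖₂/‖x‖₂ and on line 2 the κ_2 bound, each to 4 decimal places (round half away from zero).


σ_max = 64/5, σ_min = 32/723
condition number: (64/5) ÷ (32/723) = 289.2000
bound on ‖Δx‖/‖x‖: κ·ε = 289.2000·1/141 = 2.0511
solve Ax = b  →  x = [-46.9154 48.9213]
2-norm of b is 4.2426; of x, 67.7817
δb = ε·‖b‖·d = [-0.0208 0.0218]; solving A·Δx = δb gives ‖Δx‖ = 0.6798
dividing the unrounded norms, ‖Δx‖/‖x‖ = 0.0100
realised/bound (from unrounded values) ≈ 0.0049

0.0100
2.0511


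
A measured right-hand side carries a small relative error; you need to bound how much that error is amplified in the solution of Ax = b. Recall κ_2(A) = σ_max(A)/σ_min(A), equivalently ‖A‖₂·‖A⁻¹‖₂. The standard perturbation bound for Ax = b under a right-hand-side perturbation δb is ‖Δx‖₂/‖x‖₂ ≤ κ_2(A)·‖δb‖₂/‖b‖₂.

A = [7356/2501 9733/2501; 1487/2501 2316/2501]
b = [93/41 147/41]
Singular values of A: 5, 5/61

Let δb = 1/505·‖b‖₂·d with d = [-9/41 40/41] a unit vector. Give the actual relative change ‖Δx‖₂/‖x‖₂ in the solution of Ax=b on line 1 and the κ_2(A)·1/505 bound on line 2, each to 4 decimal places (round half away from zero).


0.0028
0.1208

largest singular value 5, smallest 5/61
κ_2(A) = 5 / (5/61) = 61.0000
κ_2(A)·‖δb‖/‖b‖ = 0.1208
solve Ax = b  →  x = [-28.9200 22.4400]
‖b‖ = 4.2426, ‖x‖ = 36.6049
δb = ε·‖b‖·d = [-0.0018 0.0082]; solving A·Δx = δb gives ‖Δx‖ = 0.1025
realised ‖Δx‖/‖x‖ = 0.0028
so the bound overstates the realised error by a factor of ≈ 43.1393 (computed from the unrounded values)


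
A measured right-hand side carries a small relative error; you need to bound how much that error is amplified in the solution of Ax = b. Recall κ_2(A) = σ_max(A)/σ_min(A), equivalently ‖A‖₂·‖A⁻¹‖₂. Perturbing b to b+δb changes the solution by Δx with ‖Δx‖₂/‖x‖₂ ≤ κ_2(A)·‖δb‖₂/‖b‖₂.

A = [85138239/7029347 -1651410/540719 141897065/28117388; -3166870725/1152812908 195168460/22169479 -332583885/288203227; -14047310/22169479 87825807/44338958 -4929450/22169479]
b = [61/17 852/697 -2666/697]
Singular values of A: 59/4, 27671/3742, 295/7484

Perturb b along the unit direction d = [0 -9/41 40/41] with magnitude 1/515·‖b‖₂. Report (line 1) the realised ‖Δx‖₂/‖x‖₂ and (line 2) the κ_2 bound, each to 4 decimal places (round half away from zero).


largest singular value 59/4, smallest 295/7484
condition number: (59/4) ÷ (295/7484) = 374.2000
κ_2(A)·‖δb‖/‖b‖ = 0.7266
solve Ax = b  →  x = [39.3131 0.1429 -93.5540]
‖b‖ = 5.3852, ‖x‖ = 101.4785
re-solving with b+δb shifts x by Δx of norm 0.2653
realised ‖Δx‖/‖x‖ = 0.0026
so the bound overstates the realised error by a factor of ≈ 277.9503 (computed from the unrounded values)

0.0026
0.7266


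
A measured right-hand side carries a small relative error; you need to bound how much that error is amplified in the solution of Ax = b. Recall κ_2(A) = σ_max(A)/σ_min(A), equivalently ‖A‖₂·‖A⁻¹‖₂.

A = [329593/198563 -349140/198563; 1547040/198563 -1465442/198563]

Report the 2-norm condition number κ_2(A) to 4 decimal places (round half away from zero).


83.5000

AᵀA = [1488378529/23454649 -1417115700/23454649; -1417115700/23454649 1350041044/23454649]; tr = 3375053/27889, det = 58564/27889
λ_max, λ_min = (3375053/27889 ± √11384449587225/777796321)/2 = 121, 484/27889
κ = σ_max/σ_min = 11/(22/167) = 83.5000


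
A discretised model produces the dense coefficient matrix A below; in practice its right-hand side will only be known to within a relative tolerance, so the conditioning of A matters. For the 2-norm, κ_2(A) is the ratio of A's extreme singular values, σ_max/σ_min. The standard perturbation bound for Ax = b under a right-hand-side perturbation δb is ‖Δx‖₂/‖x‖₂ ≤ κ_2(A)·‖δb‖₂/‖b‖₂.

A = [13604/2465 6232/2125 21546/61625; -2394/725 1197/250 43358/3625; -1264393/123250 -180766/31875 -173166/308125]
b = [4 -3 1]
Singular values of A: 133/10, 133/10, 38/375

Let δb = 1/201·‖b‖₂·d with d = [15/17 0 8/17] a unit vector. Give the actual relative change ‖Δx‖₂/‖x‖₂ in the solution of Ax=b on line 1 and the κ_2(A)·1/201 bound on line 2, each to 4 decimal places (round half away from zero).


0.0063
0.6530

σ_max = 133/10, σ_min = 38/375
κ_2(A) = (133/10) / (38/375) = 131.2500
κ_2(A)·‖δb‖/‖b‖ = 0.6530
solve Ax = b  →  x = [16.4558 -31.6241 16.9515]
‖b‖ = 5.0990, ‖x‖ = 39.4744
Δx = A⁻¹·δb where δb = 1/201·5.0990·d; ‖Δx‖ = 0.2503
dividing the unrounded norms, ‖Δx‖/‖x‖ = 0.0063
so the bound overstates the realised error by a factor of ≈ 102.9628 (computed from the unrounded values)


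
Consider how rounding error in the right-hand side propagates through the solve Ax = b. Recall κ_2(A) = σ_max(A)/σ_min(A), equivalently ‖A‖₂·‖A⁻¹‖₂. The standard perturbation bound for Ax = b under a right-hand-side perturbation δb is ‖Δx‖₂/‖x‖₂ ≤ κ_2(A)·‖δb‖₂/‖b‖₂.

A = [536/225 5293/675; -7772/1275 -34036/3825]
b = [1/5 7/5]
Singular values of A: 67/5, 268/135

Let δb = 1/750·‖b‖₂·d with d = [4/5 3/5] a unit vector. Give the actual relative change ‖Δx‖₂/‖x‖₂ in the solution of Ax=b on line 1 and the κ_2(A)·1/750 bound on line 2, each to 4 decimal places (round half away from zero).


from the listed singular values, σ₁ = 67/5, σ_n = 268/135
condition number: (67/5) ÷ (268/135) = 6.7500
κ_2(A)·‖δb‖/‖b‖ = 0.0090
solve Ax = b  →  x = [-0.4796 0.1712]
‖b‖₂ = 1.4142 and ‖x‖₂ = 0.5092
re-solving with b+δb shifts x by Δx of norm 0.0009
realised ‖Δx‖/‖x‖ = 0.0019
tightness: 0.0019 against a bound of 0.0090 (unrounded ratio ≈ 0.2073)

0.0019
0.0090


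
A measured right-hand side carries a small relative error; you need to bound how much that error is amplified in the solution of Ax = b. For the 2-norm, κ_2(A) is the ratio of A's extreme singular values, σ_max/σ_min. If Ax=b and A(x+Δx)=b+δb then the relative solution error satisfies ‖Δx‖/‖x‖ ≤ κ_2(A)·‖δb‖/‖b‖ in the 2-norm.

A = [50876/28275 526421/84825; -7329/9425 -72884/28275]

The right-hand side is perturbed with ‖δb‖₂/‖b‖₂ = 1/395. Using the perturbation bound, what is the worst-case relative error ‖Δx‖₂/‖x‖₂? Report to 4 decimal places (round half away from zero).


form AᵀA = [3635261/946125 37384256/2838375; 37384256/2838375 384529901/8515125] with trace 3337978/68121 and determinant 2401/68121
solving λ² − 3337978/68121·λ + 2401/68121 = 0 gives λ = 49, 49/68121
so κ_2 = √(49 / (49/68121)) = 261.0000
worst-case relative error ≤ 261.0000 × 1/395 = 0.6608

0.6608


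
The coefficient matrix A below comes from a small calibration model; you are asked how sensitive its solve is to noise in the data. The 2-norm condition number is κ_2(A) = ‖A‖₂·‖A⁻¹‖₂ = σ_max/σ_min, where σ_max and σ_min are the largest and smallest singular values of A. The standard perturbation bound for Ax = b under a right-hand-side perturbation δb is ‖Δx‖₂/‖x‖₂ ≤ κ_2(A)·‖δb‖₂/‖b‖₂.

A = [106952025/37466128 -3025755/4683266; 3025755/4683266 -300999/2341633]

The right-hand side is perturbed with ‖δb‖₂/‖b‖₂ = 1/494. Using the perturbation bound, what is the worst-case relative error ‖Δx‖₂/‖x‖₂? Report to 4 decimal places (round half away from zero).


form AᵀA = [7153282584225/835045060864 -201179424195/104380632608; -201179424195/104380632608 5661864909/13047579076] with trace 4470935121/496754944 and determinant 1265625/496754944
solving λ² − 4470935121/496754944·λ + 1265625/496754944 = 0 gives λ = 9, 140625/496754944
σ_max=√9=3, σ_min=√(140625/496754944)=(375/22288) → κ = 178.3040
worst-case relative error ≤ 178.3040 × 1/494 = 0.3609

0.3609


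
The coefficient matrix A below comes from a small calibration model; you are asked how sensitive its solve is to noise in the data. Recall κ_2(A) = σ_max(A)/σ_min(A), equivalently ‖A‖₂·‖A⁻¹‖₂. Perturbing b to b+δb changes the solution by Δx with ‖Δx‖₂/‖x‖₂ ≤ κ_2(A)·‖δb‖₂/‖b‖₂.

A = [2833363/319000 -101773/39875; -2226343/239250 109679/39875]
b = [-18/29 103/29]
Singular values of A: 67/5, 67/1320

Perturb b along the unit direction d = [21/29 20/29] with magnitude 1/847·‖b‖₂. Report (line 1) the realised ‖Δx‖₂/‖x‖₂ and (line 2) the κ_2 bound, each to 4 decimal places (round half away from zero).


from the listed singular values, σ₁ = 67/5, σ_n = 67/1320
condition number: (67/5) ÷ (67/1320) = 264.0000
bound on ‖Δx‖/‖x‖: κ·ε = 264.0000·1/847 = 0.3117
solve Ax = b  →  x = [10.8179 37.8896]
2-norm of b is 3.6056; of x, 39.4036
re-solving with b+δb shifts x by Δx of norm 0.0839
dividing the unrounded norms, ‖Δx‖/‖x‖ = 0.0021
so the bound overstates the realised error by a factor of ≈ 146.4432 (computed from the unrounded values)

0.0021
0.3117


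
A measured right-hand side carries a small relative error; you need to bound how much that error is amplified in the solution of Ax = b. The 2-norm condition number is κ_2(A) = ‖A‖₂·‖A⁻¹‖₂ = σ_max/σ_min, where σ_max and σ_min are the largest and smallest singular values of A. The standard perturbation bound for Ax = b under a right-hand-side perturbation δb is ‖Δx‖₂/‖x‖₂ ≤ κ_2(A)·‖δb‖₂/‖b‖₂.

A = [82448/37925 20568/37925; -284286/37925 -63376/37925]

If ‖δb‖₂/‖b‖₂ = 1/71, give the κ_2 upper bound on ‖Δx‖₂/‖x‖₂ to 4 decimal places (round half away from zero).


2.0845

form AᵀA = [140185924/2301289 31540320/2301289; 31540320/2301289 7103296/2301289] with trace 87620/1369 and determinant 256/1369
char-poly roots: 64 and 4/1369
κ_2(A) = √(λ_max/λ_min) = √(64 / (4/1369)) = 148.0000
bound on ‖Δx‖/‖x‖: κ·ε = 148.0000·1/71 = 2.0845


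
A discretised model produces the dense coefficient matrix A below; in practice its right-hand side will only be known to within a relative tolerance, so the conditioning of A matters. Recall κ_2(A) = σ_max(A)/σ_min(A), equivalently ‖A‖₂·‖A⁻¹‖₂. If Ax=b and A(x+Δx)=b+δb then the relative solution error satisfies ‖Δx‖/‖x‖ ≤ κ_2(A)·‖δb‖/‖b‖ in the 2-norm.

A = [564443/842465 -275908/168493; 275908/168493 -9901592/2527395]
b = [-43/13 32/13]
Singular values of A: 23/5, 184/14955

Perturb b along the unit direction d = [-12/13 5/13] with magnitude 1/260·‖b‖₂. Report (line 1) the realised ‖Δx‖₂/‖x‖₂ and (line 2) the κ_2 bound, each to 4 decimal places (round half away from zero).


from the listed singular values, σ₁ = 23/5, σ_n = 184/14955
condition number: (23/5) ÷ (184/14955) = 373.8750
perturbation bound = 373.8750·1/260 = 1.4380
solve Ax = b  →  x = [300.1839 124.8411]
2-norm of b is 4.1231; of x, 325.1088
re-solving with b+δb shifts x by Δx of norm 1.2889
realised ‖Δx‖/‖x‖ = 0.0040
realised/bound (from unrounded values) ≈ 0.0028

0.0040
1.4380


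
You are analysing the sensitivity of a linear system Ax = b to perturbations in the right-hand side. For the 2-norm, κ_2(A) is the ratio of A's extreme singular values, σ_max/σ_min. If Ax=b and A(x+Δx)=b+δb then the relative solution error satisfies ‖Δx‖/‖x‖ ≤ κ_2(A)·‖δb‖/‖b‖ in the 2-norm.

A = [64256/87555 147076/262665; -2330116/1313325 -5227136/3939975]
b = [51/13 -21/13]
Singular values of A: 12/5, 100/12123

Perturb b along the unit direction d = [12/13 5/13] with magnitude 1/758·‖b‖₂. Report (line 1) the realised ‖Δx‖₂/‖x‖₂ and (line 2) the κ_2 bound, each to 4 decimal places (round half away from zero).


0.0019
0.3838

largest singular value 12/5, smallest 100/12123
κ_2(A) = (12/5) / (100/12123) = 290.9520
κ_2(A)·‖δb‖/‖b‖ = 0.3838
solve Ax = b  →  x = [-217.2140 291.7020]
2-norm of b is 4.2426; of x, 363.6921
Δx = A⁻¹·δb where δb = 1/758·4.2426·d; ‖Δx‖ = 0.6785
dividing the unrounded norms, ‖Δx‖/‖x‖ = 0.0019
so the bound overstates the realised error by a factor of ≈ 205.7353 (computed from the unrounded values)


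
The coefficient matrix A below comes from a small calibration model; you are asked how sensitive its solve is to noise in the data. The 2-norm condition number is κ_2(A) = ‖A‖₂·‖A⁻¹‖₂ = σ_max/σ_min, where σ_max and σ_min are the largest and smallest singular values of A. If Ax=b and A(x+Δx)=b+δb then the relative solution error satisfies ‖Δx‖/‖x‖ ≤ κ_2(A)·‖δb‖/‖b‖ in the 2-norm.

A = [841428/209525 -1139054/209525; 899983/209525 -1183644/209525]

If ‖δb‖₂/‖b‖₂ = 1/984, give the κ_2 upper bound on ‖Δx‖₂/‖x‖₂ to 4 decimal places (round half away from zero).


0.1468

form AᵀA = [1804958953/52200625 -2406291804/52200625; -2406291804/52200625 3208629172/52200625] with trace 8021741/83521 and determinant 23059204/52200625
solving λ² − 8021741/83521·λ + 23059204/52200625 = 0 gives λ = 2401/25, 9604/2088025
κ = σ_max/σ_min = (49/5)/(98/1445) = 144.5000
worst-case relative error ≤ 144.5000 × 1/984 = 0.1468


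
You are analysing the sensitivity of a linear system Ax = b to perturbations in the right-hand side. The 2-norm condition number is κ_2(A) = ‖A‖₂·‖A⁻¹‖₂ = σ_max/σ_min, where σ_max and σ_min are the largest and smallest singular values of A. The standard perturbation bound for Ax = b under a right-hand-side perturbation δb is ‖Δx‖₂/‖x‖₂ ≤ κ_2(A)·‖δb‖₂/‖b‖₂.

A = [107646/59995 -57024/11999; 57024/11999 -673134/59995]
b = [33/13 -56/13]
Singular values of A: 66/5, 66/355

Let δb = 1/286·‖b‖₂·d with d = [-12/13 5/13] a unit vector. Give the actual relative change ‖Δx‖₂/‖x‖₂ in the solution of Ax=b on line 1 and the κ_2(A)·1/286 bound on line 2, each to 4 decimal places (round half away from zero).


largest singular value 66/5, smallest 66/355
κ = σ_max/σ_min = (66/5)/(66/355) = 71.0000
perturbation bound = 71.0000·1/286 = 0.2483
solve Ax = b  →  x = [-19.9476 -8.0653]
2-norm of b is 5.0000; of x, 21.5164
re-solving with b+δb shifts x by Δx of norm 0.0940
relative error = 0.0044
realised/bound (from unrounded values) ≈ 0.0176

0.0044
0.2483


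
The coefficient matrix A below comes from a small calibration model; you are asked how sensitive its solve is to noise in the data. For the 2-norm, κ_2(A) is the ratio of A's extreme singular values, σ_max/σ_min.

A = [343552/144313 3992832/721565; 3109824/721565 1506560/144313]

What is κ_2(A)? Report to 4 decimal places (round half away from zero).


163.2500

M = AᵀA = [43673718784/1801578025 20958068736/360315605; 20958068736/360315605 251507900416/1801578025]. tr(M)=69865472/426409, det(M)=268435456/266505625
solving λ² − 69865472/426409·λ + 268435456/266505625 = 0 gives λ = 4096/25, 65536/10660225
so κ_2 = √((4096/25) / (65536/10660225)) = 163.2500


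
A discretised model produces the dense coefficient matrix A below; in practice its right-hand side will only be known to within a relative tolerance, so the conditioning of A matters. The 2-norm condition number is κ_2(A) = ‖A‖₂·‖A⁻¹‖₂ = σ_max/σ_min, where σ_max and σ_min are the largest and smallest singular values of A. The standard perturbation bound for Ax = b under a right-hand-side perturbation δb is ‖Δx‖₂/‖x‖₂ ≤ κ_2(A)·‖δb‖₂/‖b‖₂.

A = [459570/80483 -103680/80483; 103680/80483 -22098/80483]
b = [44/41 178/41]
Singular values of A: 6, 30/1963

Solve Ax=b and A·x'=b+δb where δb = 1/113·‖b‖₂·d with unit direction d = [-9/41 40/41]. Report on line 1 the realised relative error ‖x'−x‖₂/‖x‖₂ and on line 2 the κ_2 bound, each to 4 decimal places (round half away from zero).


0.0099
3.4743

from the listed singular values, σ₁ = 6, σ_n = 30/1963
condition number: 6 ÷ (30/1963) = 392.6000
bound on ‖Δx‖/‖x‖: κ·ε = 392.6000·1/113 = 3.4743
solve Ax = b  →  x = [57.7789 255.2764]
‖b‖₂ = 4.4721 and ‖x‖₂ = 261.7335
Δx = A⁻¹·δb where δb = 1/113·4.4721·d; ‖Δx‖ = 2.5896
dividing the unrounded norms, ‖Δx‖/‖x‖ = 0.0099
realised/bound (from unrounded values) ≈ 0.0028


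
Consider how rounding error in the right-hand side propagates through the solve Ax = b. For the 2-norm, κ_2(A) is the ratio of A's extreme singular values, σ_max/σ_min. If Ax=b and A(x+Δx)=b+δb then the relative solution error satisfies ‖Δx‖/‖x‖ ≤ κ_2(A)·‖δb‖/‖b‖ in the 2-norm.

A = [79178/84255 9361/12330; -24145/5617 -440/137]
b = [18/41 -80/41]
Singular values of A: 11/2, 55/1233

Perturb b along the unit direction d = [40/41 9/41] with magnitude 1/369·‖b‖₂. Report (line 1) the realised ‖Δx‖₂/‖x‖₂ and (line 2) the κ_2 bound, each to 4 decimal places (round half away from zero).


0.3341
0.3341

largest singular value 11/2, smallest 55/1233
κ_2(A) = (11/2) / (55/1233) = 123.3000
worst-case relative error ≤ 123.3000 × 1/369 = 0.3341
solve Ax = b  →  x = [0.2909 0.2182]
‖b‖ = 2.0000, ‖x‖ = 0.3636
re-solving with b+δb shifts x by Δx of norm 0.1215
realised ‖Δx‖/‖x‖ = 0.3341
tightness: 0.3341 against a bound of 0.3341; the bound is attained (ratio 1)


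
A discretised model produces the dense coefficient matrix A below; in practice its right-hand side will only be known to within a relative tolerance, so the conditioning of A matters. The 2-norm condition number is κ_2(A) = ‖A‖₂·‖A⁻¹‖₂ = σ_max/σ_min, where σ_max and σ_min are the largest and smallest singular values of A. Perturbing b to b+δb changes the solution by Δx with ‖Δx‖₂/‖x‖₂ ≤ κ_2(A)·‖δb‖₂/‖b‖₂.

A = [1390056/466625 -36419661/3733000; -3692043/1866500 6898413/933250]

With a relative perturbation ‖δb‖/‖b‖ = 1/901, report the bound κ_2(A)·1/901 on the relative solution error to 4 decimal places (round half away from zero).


0.0663

M = AᵀA = [1781890897761/139352890000 -3043784228751/69676445000; -3043784228751/69676445000 83512053522081/557411560000]. tr(M)=145023387381/891858496, det(M)=105706265625/14269735936
eigenvalues of AᵀA: λ = (tr ± √(tr²−4·det))/2 = 2601/16, 40640625/891858496
so κ_2 = √((2601/16) / (40640625/891858496)) = 59.7280
worst-case relative error ≤ 59.7280 × 1/901 = 0.0663


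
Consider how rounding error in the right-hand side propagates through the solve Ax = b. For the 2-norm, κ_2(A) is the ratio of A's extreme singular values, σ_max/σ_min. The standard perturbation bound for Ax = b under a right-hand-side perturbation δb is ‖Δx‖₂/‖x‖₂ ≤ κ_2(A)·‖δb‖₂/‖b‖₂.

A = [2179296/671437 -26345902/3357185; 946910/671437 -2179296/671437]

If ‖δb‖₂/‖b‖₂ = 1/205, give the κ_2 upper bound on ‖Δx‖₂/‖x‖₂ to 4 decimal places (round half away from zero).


AᵀA = [33408104164/2667619201 -400789968768/13338096005; -400789968768/13338096005 4809703127716/66690480025]; tr = 33401809064/394618225, det = 4477456/15784729
char-poly roots: 2116/25 and 52900/15784729
σ_max=√(2116/25)=(46/5), σ_min=√(52900/15784729)=(230/3973) → κ = 158.9200
perturbation bound = 158.9200·1/205 = 0.7752

0.7752


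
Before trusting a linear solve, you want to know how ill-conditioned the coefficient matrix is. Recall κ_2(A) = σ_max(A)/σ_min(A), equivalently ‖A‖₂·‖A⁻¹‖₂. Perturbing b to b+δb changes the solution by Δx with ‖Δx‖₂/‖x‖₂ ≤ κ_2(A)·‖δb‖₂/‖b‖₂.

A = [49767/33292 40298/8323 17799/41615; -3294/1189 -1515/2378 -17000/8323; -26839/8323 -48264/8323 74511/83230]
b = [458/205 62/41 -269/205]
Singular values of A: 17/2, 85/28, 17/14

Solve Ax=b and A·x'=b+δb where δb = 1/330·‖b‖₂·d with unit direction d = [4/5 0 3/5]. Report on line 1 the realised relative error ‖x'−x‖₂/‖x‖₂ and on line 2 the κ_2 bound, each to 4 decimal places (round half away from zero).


σ_max = 17/2, σ_min = 17/14
κ_2(A) = (17/2) / (17/14) = 7.0000
bound on ‖Δx‖/‖x‖: κ·ε = 7.0000·1/330 = 0.0212
solve Ax = b  →  x = [-0.8114 0.6994 0.1420]
‖b‖₂ = 3.0000 and ‖x‖₂ = 1.0806
re-solving with b+δb shifts x by Δx of norm 0.0075
relative error = 0.0069
so the bound overstates the realised error by a factor of ≈ 3.0616 (computed from the unrounded values)

0.0069
0.0212


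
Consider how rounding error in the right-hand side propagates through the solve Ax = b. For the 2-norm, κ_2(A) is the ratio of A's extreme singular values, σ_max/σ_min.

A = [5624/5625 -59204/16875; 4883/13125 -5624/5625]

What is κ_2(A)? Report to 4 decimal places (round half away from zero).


47.2500

M = AᵀA = [14115461/12403125 -20623208/5315625; -20623208/5315625 30318224/2278125]. tr(M)=12901057/893025, det(M)=2085136/22325625
eigenvalues of AᵀA: λ = (tr ± √(tr²−4·det))/2 = 361/25, 5776/893025
κ = σ_max/σ_min = (19/5)/(76/945) = 47.2500


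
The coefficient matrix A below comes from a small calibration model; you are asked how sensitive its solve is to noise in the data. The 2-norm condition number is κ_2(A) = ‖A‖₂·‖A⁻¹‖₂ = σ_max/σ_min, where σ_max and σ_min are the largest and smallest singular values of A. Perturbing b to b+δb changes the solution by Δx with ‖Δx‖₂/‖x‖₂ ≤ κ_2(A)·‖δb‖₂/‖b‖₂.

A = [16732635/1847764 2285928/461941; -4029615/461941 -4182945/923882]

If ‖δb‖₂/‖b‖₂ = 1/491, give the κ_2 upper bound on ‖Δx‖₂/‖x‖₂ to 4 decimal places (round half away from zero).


0.1908

form AᵀA = [641838081825/4059728656 42782945715/507466082; 42782945715/507466082 45658616121/1014932164] with trace 2852846181/14047504 and determinant 263900025/56190016
solving λ² − 2852846181/14047504·λ + 263900025/56190016 = 0 gives λ = 3249/16, 81225/3511876
so κ_2 = √((3249/16) / (81225/3511876)) = 93.7000
bound on ‖Δx‖/‖x‖: κ·ε = 93.7000·1/491 = 0.1908
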